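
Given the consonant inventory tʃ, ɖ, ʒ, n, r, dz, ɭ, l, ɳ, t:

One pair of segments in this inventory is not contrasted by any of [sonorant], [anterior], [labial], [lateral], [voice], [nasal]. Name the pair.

/ɖ/ (voiced retroflex stop) and /ʒ/ (voiced postalveolar fricative) are both [−sonorant], [−anterior], [−labial], [−lateral], [+voice], [−nasal], so none of the listed features separates them. (They do differ in [continuant], [strident] and [distributed], which are not among the given features.) Every other pair in the inventory differs on at least one listed feature.

ɖ, ʒ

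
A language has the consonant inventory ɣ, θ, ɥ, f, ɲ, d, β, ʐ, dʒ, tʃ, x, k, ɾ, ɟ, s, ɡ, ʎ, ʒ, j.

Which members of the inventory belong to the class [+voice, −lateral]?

The [+voice] segments are /ɣ, ɥ, ɲ, d, β, ʐ, dʒ, ɾ, ɟ, ɡ, ʎ, ʒ, j/.
Then [−lateral] leaves /ɣ, ɥ, ɲ, d, β, ʐ, dʒ, ɾ, ɟ, ɡ, ʒ, j/.

ɣ, ɥ, ɲ, d, β, ʐ, dʒ, ɾ, ɟ, ɡ, ʒ, j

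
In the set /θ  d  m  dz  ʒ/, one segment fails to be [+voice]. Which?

θ

/θ/ is the voiceless dental fricative, which is [−voice]; the rest — /dz, m, ʒ, d/ — are [+voice].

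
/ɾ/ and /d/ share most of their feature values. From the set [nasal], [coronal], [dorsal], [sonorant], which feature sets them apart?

/ɾ/ (alveolar tap) and /d/ (voiced alveolar stop) agree on [−nasal], [+coronal], [−dorsal]. They differ on [sonorant] (/ɾ/ [+], /d/ [−]).

[sonorant]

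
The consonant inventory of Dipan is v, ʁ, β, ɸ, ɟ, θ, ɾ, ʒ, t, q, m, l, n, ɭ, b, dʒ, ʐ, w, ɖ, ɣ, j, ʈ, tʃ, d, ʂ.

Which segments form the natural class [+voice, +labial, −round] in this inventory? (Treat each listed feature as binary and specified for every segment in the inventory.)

v, β, m, b

The [+voice] segments are /v, ʁ, β, ɟ, ɾ, ʒ, m, l, n, ɭ, b, dʒ, ʐ, w, ɖ, ɣ, j, d/.
Among these, [+labial] gives /v, β, m, b, w/.
Intersecting with [−round] leaves /v, β, m, b/.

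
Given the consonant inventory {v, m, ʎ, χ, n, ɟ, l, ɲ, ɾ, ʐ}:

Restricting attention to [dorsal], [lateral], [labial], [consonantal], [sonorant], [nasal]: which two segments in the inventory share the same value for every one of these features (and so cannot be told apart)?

On the given features, /ɟ/ and /χ/ have an identical profile: [+dorsal], [-lateral], [-labial], [+consonantal], [-sonorant], [-nasal]. No other two segments in the inventory coincide on all 6 features. (They do differ in [voice], [continuant], [high] and [back], which are not among the given features.)

ɟ, χ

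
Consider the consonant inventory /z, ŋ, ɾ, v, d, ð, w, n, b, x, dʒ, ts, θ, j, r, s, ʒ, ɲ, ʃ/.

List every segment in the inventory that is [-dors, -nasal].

z, ɾ, v, d, ð, b, dʒ, ts, θ, r, s, ʒ, ʃ

Among the inventory, the [-dorsal] segments are /z, ɾ, v, d, ð, n, b, dʒ, ts, θ, r, s, ʒ, ʃ/.
Within that set, [-nasal] leaves /z, ɾ, v, d, ð, b, dʒ, ts, θ, r, s, ʒ, ʃ/.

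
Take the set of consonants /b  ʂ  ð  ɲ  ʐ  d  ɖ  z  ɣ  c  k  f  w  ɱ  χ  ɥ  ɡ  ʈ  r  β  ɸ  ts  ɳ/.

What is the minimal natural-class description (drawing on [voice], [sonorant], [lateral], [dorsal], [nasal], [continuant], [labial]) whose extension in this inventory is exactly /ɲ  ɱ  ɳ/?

[+nasal]

Every target segment is [+nasal] and no other inventory member is, so one feature is enough.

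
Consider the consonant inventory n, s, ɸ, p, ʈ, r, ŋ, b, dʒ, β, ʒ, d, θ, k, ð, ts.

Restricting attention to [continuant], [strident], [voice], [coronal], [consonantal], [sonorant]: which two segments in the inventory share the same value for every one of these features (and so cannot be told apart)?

Both /p/ and /k/ are [-continuant], [-strident], [-voice], [-coronal], [+consonantal], [-sonorant]. Since the list omits [labial] and [dorsal] — which do distinguish the voiceless bilabial stop from the voiceless velar stop — this pair collapses; all other pairs remain distinct.

p, k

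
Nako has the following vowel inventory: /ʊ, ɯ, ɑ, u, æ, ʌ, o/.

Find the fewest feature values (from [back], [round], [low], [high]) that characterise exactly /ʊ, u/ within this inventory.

The class [+high], [+round] has exactly /ʊ, u/ as its extension in this inventory. No smaller conjunction from the listed features achieves this: [+round] alone would also admit /o/; [+high] alone would also admit /ɯ/; and checking the remaining single features turns up none with this extension.

[+high, +round]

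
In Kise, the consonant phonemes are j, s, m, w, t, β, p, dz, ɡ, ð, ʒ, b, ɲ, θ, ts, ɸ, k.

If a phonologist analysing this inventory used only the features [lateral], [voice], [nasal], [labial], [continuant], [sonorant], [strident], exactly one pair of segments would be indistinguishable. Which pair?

On the given features, /k/ and /t/ have an identical profile: [−lateral], [−voice], [−nasal], [−labial], [−continuant], [−sonorant], [−strident]. No other two segments in the inventory coincide on all 7 features. (They do differ in [coronal] and [dorsal], which are not among the given features.)

k, t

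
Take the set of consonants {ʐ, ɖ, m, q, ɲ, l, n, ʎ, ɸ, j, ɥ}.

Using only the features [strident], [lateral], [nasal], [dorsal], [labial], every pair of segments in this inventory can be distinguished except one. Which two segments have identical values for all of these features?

q, j

/q/ (voiceless uvular stop) and /j/ (palatal glide) are both [-strident], [-lateral], [-nasal], [+dorsal], [-labial], so none of the listed features separates them. (They do differ in [sonorant], [voice], [continuant], [high] and [back], which are not among the given features.) Every other pair in the inventory differs on at least one listed feature.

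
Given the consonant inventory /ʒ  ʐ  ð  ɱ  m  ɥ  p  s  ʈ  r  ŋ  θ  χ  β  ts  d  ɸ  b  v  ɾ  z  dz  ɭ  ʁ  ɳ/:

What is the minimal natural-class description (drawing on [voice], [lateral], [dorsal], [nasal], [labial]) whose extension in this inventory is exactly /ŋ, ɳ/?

Every target segment is [+nasal], [-labial]; each remaining inventory member fails at least one of these. Each conjunct is needed — [-labial] alone would also admit /ʒ, ʐ, ð, s, …/; [+nasal] alone would also admit /ɱ, m/ — and no other single listed feature has exactly this extension, so two is the minimum.

[+nasal, -labial]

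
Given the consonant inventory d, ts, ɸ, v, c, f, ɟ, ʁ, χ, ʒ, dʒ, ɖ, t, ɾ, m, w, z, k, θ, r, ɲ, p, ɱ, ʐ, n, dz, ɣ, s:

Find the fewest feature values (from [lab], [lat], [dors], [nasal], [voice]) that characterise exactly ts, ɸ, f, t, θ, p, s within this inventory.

The class [−voice], [−dorsal] has exactly /ts, ɸ, f, t, θ, p, s/ as its extension in this inventory. No smaller conjunction from the listed features achieves this: [−dorsal] alone would also admit /d, v, ʒ, dʒ, …/; [−voice] alone would also admit /c, χ, k/; and checking the remaining single features turns up none with this extension.

[−voice, −dors]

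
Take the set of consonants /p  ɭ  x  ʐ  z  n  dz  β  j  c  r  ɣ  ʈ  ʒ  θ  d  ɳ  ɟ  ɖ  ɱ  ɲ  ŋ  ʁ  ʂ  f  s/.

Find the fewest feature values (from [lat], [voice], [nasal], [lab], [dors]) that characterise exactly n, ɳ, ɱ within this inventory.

Every target segment is [+nasal], [−dorsal]; each remaining inventory member fails at least one of these. Each conjunct is needed — [−dorsal] alone would also admit /p, ɭ, ʐ, z, …/; [+nasal] alone would also admit /ɲ, ŋ/ — and no other single listed feature has exactly this extension, so two is the minimum.

[+nasal, −dors]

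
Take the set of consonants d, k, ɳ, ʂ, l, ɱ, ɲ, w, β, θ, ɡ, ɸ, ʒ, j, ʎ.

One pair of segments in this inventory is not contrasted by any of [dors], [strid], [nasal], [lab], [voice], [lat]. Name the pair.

Both /ɡ/ and /j/ are [+dorsal], [−strident], [−nasal], [−labial], [+voice], [−lateral]. Since the list omits [sonorant], [continuant] and [back] — which do distinguish the voiced velar stop from the palatal glide — this pair collapses; all other pairs remain distinct.

ɡ, j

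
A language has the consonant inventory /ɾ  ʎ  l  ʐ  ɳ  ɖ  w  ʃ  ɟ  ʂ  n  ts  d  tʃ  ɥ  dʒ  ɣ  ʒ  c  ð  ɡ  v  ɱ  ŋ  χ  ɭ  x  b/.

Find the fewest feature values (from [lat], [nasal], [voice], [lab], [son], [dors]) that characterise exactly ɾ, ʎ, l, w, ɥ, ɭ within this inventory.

Every target segment is [+sonorant], [−nasal]; each remaining inventory member fails at least one of these. Each conjunct is needed — [−nasal] alone would also admit /ʐ, ɖ, ʃ, ɟ, …/; [+sonorant] alone would also admit /ɳ, n, ɱ, ŋ/ — and no other single listed feature has exactly this extension, so two is the minimum.

[+son, −nasal]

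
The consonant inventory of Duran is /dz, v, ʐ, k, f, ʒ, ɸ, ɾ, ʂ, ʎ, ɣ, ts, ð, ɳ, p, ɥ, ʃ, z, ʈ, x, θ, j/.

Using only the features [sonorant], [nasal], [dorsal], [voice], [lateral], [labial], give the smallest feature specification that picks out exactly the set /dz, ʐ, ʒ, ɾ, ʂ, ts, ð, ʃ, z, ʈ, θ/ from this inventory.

[-nasal, -labial, -dorsal]

/dz, ʐ, ʒ, ɾ, ʂ, ts, ð, ʃ, z, ʈ, θ/ are all [-nasal], [-labial], [-dorsal], and no other segment in the inventory matches all three values. Dropping any one of them over-generates: [-labial, -dorsal] alone would also admit /ɳ/; [-nasal, -dorsal] alone would also admit /v, f, ɸ, p/; [-nasal, -labial] alone would also admit /k, ʎ, ɣ, x, …/. No other combination of two listed features picks out exactly this set either, so fewer than three features will not do.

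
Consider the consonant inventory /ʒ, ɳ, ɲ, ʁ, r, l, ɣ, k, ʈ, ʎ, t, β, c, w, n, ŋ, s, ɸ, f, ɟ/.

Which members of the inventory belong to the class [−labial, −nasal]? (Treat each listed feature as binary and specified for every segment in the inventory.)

Checking each segment against [−labial], [−nasal]: /ʒ/ (voiced postalveolar fricative), /ʁ/ (voiced uvular fricative), /r/ (alveolar trill), /l/ (alveolar lateral approximant), /ɣ/ (voiced velar fricative), /k/ (voiceless velar stop), among others, satisfy every feature; every other segment in the inventory fails at least one.

ʒ, ʁ, r, l, ɣ, k, ʈ, ʎ, t, c, s, ɟ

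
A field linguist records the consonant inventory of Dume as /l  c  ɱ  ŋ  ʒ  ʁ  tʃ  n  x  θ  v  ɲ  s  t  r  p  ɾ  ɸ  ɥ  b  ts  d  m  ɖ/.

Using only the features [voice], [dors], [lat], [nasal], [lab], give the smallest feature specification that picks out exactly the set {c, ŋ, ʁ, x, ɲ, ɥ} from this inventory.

The target set is precisely the extension of [+dorsal] in this inventory.

[+dors]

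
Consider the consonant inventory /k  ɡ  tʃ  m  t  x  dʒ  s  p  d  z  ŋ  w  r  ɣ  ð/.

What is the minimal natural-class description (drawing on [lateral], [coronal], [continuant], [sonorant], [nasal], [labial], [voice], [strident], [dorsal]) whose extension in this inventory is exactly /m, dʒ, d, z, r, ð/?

/m, dʒ, d, z, r, ð/ are all [+voice], [-dorsal], and no other segment in the inventory matches both values. Dropping any one of them over-generates: [-dorsal] alone would also admit /tʃ, t, s, p/; [+voice] alone would also admit /ɡ, ŋ, w, ɣ/. No other single listed feature picks out exactly this set either, so fewer than two features will not do.

[+voice, -dorsal]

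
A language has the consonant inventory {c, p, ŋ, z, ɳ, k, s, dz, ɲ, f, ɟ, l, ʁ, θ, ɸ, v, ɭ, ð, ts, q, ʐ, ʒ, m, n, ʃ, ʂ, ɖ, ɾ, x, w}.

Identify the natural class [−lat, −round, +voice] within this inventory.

ŋ, z, ɳ, dz, ɲ, ɟ, ʁ, v, ð, ʐ, ʒ, m, n, ɖ, ɾ

Checking each segment against [−lateral], [−round], [+voice]: /ŋ/ (velar nasal), /z/ (voiced alveolar fricative), /ɳ/ (retroflex nasal), /dz/ (voiced alveolar affricate), /ɲ/ (palatal nasal), /ɟ/ (voiced palatal stop), among others, satisfy every feature; every other segment in the inventory fails at least one.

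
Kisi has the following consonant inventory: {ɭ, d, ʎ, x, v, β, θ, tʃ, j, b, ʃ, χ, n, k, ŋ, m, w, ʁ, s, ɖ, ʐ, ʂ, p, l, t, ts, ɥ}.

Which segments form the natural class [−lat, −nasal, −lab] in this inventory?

d, x, θ, tʃ, j, ʃ, χ, k, ʁ, s, ɖ, ʐ, ʂ, t, ts

First, the [−lateral] segments are /d, x, v, β, θ, tʃ, j, b, ʃ, χ, n, k, ŋ, m, w, ʁ, s, ɖ, ʐ, ʂ, p, t, ts, ɥ/.
Within that set, [−nasal] gives /d, x, v, β, θ, tʃ, j, b, ʃ, χ, k, w, ʁ, s, ɖ, ʐ, ʂ, p, t, ts, ɥ/.
Among these, [−labial] leaves /d, x, θ, tʃ, j, ʃ, χ, k, ʁ, s, ɖ, ʐ, ʂ, t, ts/.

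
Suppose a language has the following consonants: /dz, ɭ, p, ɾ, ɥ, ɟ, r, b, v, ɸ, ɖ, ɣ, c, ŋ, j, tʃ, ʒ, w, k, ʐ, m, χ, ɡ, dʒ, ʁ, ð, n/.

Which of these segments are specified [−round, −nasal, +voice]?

dz, ɭ, ɾ, ɟ, r, b, v, ɖ, ɣ, j, ʒ, ʐ, ɡ, dʒ, ʁ, ð

Eliminate segments failing any feature: /p, ɸ, c, tʃ, k, χ/ are [−voice]; /ɥ, w/ are [+round]; /ŋ, m, n/ are [+nasal]. The remaining /dz, ɭ, ɾ, ɟ, r, b, v, ɖ, ɣ, j, ʒ, ʐ, ɡ, dʒ, ʁ, ð/ satisfy [−round], [−nasal], [+voice].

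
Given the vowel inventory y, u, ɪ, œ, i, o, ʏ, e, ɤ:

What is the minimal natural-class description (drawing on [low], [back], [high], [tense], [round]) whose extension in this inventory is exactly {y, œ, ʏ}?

The class [−back], [+round] has exactly /y, œ, ʏ/ as its extension in this inventory. No smaller conjunction from the listed features achieves this: [+round] alone would also admit /u, o/; [−back] alone would also admit /ɪ, i, e/; and checking the remaining single features turns up none with this extension.

[−back, +round]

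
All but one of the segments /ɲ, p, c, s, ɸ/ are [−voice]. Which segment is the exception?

ɲ

Every segment except /ɲ/ is [−voice]. /ɲ/ (palatal nasal) is [+voice], so it is the exception.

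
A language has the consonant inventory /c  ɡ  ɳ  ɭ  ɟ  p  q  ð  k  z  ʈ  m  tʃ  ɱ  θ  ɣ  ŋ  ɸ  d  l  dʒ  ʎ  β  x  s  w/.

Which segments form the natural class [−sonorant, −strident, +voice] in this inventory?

ɡ, ɟ, ð, ɣ, d, β

Eliminate segments failing any feature: /c, p, q, k, ʈ, θ, ɸ, x/ are [−voice]; /ɳ, ɭ, m, ɱ, ŋ, l, ʎ, w/ are [+sonorant]; /z, tʃ, dʒ, s/ are [+strident]. The remaining /ɡ, ɟ, ð, ɣ, d, β/ satisfy [−sonorant], [−strident], [+voice].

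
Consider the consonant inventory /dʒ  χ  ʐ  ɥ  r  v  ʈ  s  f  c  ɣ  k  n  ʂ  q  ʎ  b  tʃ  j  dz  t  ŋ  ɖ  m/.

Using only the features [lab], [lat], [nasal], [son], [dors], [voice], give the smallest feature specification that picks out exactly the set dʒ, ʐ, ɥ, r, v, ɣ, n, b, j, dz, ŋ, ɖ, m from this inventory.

Every target segment is [+voice], [−lateral]; each remaining inventory member fails at least one of these. Each conjunct is needed — [−lateral] alone would also admit /χ, ʈ, s, f, …/; [+voice] alone would also admit /ʎ/ — and no other single listed feature has exactly this extension, so two is the minimum.

[+voice, −lat]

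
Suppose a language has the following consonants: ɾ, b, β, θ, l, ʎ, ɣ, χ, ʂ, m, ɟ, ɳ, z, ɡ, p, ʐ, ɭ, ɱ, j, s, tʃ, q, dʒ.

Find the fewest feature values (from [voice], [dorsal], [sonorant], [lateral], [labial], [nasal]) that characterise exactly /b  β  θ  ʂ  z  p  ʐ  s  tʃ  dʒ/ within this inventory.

The class [−sonorant], [−dorsal] has exactly /b, β, θ, ʂ, z, p, ʐ, s, tʃ, dʒ/ as its extension in this inventory. No smaller conjunction from the listed features achieves this: [−dorsal] alone would also admit /ɾ, l, m, ɳ, …/; [−sonorant] alone would also admit /ɣ, χ, ɟ, ɡ, …/; and checking the remaining single features turns up none with this extension.

[−sonorant, −dorsal]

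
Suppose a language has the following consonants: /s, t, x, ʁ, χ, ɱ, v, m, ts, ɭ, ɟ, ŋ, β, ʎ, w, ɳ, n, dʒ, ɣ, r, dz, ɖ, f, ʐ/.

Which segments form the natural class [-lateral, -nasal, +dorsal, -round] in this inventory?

Eliminate segments failing any feature: /s, t, v, ts, β, dʒ, r, dz, ɖ, f, ʐ/ are [-dorsal]; /ɱ, m, ŋ, ɳ, n/ are [+nasal]; /ɭ, ʎ/ are [+lateral]; /w/ is [+round]. The remaining /x, ʁ, χ, ɟ, ɣ/ satisfy [-lateral], [-nasal], [+dorsal], [-round].

x, ʁ, χ, ɟ, ɣ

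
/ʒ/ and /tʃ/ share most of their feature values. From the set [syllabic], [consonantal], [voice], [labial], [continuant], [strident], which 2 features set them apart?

The two segments share [-syllabic], [+consonantal], [-labial], [+strident]. The only features from the list on which they differ: /ʒ/ is [+voice] while /tʃ/ is [-voice]; /ʒ/ is [+continuant] while /tʃ/ is [-continuant].

[voice], [continuant]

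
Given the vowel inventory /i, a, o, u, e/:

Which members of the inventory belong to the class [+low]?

The [+low] segments here are /a/; the remaining /i, o, u, e/ are [−low].

a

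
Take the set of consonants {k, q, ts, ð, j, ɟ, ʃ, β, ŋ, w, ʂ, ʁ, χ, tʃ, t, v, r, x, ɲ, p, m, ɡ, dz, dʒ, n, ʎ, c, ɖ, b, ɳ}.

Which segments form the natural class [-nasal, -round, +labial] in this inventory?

β, v, p, b

Eliminate segments failing any feature: /k, q, ts, ð, j, ɟ, ʃ, ʂ, ʁ, χ, tʃ, t, r, x, ɡ, dz, dʒ, ʎ, c, ɖ/ are [-labial]; /ŋ, ɲ, m, n, ɳ/ are [+nasal]; /w/ is [+round]. The remaining /β, v, p, b/ satisfy [-nasal], [-round], [+labial].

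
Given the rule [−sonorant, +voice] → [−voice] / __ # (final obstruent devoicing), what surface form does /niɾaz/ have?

The only segment in the rule's environment that also matches [−sonorant, +voice] is /z/. Applying [−voice] turns the voiced alveolar fricative into /s/ (voiceless alveolar fricative), giving [niɾas].

[niɾas]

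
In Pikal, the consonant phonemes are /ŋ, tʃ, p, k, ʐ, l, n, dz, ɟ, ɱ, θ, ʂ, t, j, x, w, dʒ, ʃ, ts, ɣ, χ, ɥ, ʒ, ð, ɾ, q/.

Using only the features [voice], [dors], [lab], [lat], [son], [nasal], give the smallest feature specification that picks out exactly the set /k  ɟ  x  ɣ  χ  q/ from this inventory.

Every target segment is [−sonorant], [+dorsal]; each remaining inventory member fails at least one of these. Each conjunct is needed — [+dorsal] alone would also admit /ŋ, j, w, ɥ/; [−sonorant] alone would also admit /tʃ, p, ʐ, dz, …/ — and no other single listed feature has exactly this extension, so two is the minimum.

[−son, +dors]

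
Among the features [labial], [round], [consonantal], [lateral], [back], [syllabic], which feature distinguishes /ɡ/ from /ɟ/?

[back]

The two segments share [-labial], [-round], [+consonantal], [-lateral], [-syllabic]. The only feature from the list on which they differ: /ɡ/ is [+back] while /ɟ/ is [-back].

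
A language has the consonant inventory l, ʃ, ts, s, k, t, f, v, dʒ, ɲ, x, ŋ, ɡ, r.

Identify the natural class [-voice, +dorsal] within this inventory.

Eliminate segments failing any feature: /l, v, dʒ, ɲ, ŋ, ɡ, r/ are [+voice]; /ʃ, ts, s, t, f/ are [-dorsal]. The remaining /k, x/ satisfy [-voice], [+dorsal].

k, x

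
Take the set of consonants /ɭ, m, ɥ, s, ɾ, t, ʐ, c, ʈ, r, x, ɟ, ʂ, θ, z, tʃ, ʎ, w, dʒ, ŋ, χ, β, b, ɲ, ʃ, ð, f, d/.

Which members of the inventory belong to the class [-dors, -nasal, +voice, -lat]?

ɾ, ʐ, r, z, dʒ, β, b, ð, d

Checking each segment against [-dorsal], [-nasal], [+voice], [-lateral]: /ɾ/ (alveolar tap), /ʐ/ (voiced retroflex fricative), /r/ (alveolar trill), /z/ (voiced alveolar fricative), /dʒ/ (voiced postalveolar affricate), /β/ (voiced bilabial fricative), among others, satisfy every feature; every other segment in the inventory fails at least one.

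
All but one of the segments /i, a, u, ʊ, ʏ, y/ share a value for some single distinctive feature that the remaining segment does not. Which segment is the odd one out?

a

The remaining segments after removing /a/ share [+high]; /a/ (low unrounded vowel) is [-high]. For every other candidate removal, the leftover set fails to share any single feature value that the removed segment lacks.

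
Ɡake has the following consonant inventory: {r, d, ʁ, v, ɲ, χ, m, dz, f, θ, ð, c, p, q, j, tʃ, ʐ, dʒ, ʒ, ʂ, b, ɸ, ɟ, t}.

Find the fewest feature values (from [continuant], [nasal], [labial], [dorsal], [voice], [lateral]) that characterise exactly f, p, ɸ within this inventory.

[−voice, +labial]

/f, p, ɸ/ are all [−voice], [+labial], and no other segment in the inventory matches both values. Dropping any one of them over-generates: [+labial] alone would also admit /v, m, b/; [−voice] alone would also admit /χ, θ, c, q, …/. No other single listed feature picks out exactly this set either, so fewer than two features will not do.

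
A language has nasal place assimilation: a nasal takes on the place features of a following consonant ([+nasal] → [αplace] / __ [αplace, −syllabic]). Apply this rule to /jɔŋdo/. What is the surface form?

In /jɔŋdo/, the nasal /ŋ/ precedes /d/, which is [+coronal]. The nasal assimilates in place, becoming the [+coronal] nasal /n/. The surface form is [jɔndo].

[jɔndo]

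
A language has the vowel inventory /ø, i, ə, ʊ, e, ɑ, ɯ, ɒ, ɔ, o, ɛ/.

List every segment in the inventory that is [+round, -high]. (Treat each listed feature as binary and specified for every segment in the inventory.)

ø, ɒ, ɔ, o

Among the inventory, the [+round] segments are /ø, ʊ, ɒ, ɔ, o/.
Of those, [-high] leaves /ø, ɒ, ɔ, o/.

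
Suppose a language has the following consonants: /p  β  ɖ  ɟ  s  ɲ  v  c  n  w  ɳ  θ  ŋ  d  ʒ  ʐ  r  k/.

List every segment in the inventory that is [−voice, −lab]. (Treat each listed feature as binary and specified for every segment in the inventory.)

Eliminate segments failing any feature: /p/ is [+labial]; /β, ɖ, ɟ, ɲ, v, n, w, ɳ, ŋ, d, ʒ, ʐ, r/ are [+voice]. The remaining /s, c, θ, k/ satisfy [−voice], [−labial].

s, c, θ, k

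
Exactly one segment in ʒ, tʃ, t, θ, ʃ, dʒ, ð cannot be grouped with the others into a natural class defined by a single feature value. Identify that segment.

The remaining segments after removing /t/ share [+distributed]; /t/ (voiceless alveolar stop) is [−distributed]. For every other candidate removal, the leftover set fails to share any single feature value that the removed segment lacks.

t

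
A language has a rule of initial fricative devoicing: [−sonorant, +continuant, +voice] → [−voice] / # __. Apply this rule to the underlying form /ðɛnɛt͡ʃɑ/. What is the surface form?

[θɛnɛt͡ʃɑ]

The only segment in the rule's environment that also matches [−sonorant, +continuant, +voice] is /ð/. Applying [−voice] turns the voiced dental fricative into /θ/ (voiceless dental fricative), giving [θɛnɛt͡ʃɑ].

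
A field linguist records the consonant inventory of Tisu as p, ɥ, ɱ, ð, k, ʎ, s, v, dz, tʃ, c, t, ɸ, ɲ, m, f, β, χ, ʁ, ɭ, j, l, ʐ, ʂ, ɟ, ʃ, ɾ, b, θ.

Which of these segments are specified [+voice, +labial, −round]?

Among the inventory, the [+voice] segments are /ɥ, ɱ, ð, ʎ, v, dz, ɲ, m, β, ʁ, ɭ, j, l, ʐ, ɟ, ɾ, b/.
Among these, [+labial] gives /ɥ, ɱ, v, m, β, b/.
Of those, [−round] leaves /ɱ, v, m, β, b/.

ɱ, v, m, β, b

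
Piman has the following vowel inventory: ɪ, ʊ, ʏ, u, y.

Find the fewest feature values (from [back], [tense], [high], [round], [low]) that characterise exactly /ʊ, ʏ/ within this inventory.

[+round, −tense]

The class [+round], [−tense] has exactly /ʊ, ʏ/ as its extension in this inventory. No smaller conjunction from the listed features achieves this: [−tense] alone would also admit /ɪ/; [+round] alone would also admit /u, y/; and checking the remaining single features turns up none with this extension.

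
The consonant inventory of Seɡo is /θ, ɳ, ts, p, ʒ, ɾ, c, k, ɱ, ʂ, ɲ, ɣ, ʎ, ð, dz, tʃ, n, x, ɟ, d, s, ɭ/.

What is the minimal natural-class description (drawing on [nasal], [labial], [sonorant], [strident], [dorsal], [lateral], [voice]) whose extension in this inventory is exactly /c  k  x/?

[-voice, +dorsal]

The class [-voice], [+dorsal] has exactly /c, k, x/ as its extension in this inventory. No smaller conjunction from the listed features achieves this: [+dorsal] alone would also admit /ɲ, ɣ, ʎ, ɟ/; [-voice] alone would also admit /θ, ts, p, ʂ, …/; and checking the remaining single features turns up none with this extension.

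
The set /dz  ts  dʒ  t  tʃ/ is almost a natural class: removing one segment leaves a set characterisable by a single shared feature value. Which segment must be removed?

[delayed release] (equivalently [strident]) groups all but one: /dʒ, dz, tʃ, ts/ share [+delayed release] while /t/ (voiceless alveolar stop) alone is [-delayed release]. Removing any other segment would not leave a single-feature class that excludes it.

t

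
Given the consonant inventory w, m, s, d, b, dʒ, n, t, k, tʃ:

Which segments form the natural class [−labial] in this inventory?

s, d, dʒ, n, t, k, tʃ

The [−labial] segments here are /s, d, dʒ, n, t, k, tʃ/; the remaining /w, m, b/ are [+labial].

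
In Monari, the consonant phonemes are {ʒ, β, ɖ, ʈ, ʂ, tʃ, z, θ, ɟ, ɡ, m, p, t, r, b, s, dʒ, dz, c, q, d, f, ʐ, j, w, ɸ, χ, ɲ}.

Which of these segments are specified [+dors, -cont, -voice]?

Eliminate segments failing any feature: /ʒ, β, ɖ, ʈ, ʂ, tʃ, z, θ, m, p, t, r, b, s, dʒ, dz, d, f, ʐ, ɸ/ are [-dorsal]; /ɟ, ɡ, ɲ/ are [+voice]; /j, w, χ/ are [+continuant]. The remaining /c, q/ satisfy [+dorsal], [-continuant], [-voice].

c, q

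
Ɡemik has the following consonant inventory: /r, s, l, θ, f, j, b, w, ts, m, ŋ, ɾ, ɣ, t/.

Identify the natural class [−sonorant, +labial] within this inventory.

Eliminate segments failing any feature: /r, l, j, w, m, ŋ, ɾ/ are [+sonorant]; /s, θ, ts, ɣ, t/ are [−labial]. The remaining /f, b/ satisfy [−sonorant], [+labial].

f, b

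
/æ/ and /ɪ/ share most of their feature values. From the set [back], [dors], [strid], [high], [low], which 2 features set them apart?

/æ/ (low front unrounded vowel) and /ɪ/ (high front unrounded lax vowel) agree on [-back], [+dorsal], [-strident]. They differ on [high] (/æ/ [-], /ɪ/ [+]), [low] (/æ/ [+], /ɪ/ [-]).

[high], [low]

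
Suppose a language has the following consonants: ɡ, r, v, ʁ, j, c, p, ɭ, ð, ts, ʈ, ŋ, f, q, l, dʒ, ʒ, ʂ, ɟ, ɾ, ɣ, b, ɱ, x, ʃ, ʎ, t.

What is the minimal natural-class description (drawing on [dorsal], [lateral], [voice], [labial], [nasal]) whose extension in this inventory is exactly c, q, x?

[−voice, +dorsal]

The class [−voice], [+dorsal] has exactly /c, q, x/ as its extension in this inventory. No smaller conjunction from the listed features achieves this: [+dorsal] alone would also admit /ɡ, ʁ, j, ŋ, …/; [−voice] alone would also admit /p, ts, ʈ, f, …/; and checking the remaining single features turns up none with this extension.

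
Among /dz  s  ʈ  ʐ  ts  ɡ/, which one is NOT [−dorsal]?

ɡ

/ʈ, ʐ, ts, dz, s/ are all [−dorsal]; /ɡ/ (voiced velar stop) is [+dorsal].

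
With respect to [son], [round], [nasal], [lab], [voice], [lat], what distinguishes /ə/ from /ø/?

[labial], [round]

/ə/ (mid central vowel (schwa)) and /ø/ (mid front rounded tense vowel) agree on [+sonorant], [−nasal], [+voice], [−lateral]. They differ on [labial] (/ə/ [−], /ø/ [+]), [round] (/ə/ [−], /ø/ [+]).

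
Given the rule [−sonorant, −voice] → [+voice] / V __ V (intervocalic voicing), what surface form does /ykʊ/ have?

Only /k/ occurs between two vowels (/y/ __ /ʊ/) and matches the structural description. It is a voiceless velar stop, so [−sonorant, −voice] holds; changing it to [+voice] with all other features held fixed yields /ɡ/ (voiced velar stop). No other segment meets both the structural description and the environment, so the output is [yɡʊ].

[yɡʊ]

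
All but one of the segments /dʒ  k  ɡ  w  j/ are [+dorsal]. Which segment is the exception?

/w, k, j, ɡ/ are all [+dorsal]; /dʒ/ (voiced postalveolar affricate) is [-dorsal].

dʒ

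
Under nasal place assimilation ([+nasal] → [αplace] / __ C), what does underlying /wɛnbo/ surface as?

[wɛmbo]

In /wɛnbo/, the nasal /n/ precedes /b/, which is [+labial]. The nasal assimilates in place, becoming the [+labial] nasal /m/. The surface form is [wɛmbo].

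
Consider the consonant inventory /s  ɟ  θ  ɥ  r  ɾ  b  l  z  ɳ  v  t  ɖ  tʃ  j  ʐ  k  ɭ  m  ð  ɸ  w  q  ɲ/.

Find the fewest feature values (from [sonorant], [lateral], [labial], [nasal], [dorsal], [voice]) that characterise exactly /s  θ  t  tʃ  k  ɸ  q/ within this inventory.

Every target segment is [−voice] and no other inventory member is, so one feature is enough.

[−voice]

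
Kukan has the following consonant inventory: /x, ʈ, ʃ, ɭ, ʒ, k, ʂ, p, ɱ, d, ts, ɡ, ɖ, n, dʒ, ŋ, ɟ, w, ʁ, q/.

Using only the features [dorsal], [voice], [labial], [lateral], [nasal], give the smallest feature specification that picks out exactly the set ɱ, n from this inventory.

[+nasal, −dorsal]

/ɱ, n/ are all [+nasal], [−dorsal], and no other segment in the inventory matches both values. Dropping any one of them over-generates: [−dorsal] alone would also admit /ʈ, ʃ, ɭ, ʒ, …/; [+nasal] alone would also admit /ŋ/. No other single listed feature picks out exactly this set either, so fewer than two features will not do.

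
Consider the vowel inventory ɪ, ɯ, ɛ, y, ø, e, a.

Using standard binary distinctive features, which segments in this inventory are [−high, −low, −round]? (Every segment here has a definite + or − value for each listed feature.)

Among the inventory, the [−high] segments are /ɛ, ø, e, a/.
Within that set, [−low] gives /ɛ, ø, e/.
Intersecting with [−round] leaves /ɛ, e/.

ɛ, e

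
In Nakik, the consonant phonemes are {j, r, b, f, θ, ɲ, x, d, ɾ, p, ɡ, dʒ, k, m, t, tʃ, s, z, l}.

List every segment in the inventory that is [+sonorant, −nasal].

j, r, ɾ, l

Checking each segment against [+sonorant], [−nasal]: /j/ (palatal glide), /r/ (alveolar trill), /ɾ/ (alveolar tap), /l/ (alveolar lateral approximant) satisfy every feature; every other segment in the inventory fails at least one.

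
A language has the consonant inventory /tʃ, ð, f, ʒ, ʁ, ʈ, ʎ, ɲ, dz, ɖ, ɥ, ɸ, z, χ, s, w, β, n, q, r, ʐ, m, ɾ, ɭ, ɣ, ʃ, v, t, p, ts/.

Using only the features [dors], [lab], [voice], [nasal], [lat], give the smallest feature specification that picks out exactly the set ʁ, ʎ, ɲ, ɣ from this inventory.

[+voice, −lab, +dors]

The class [+voice], [−labial], [+dorsal] has exactly /ʁ, ʎ, ɲ, ɣ/ as its extension in this inventory. No smaller conjunction from the listed features achieves this: [−labial, +dorsal] alone would also admit /χ, q/; [+voice, +dorsal] alone would also admit /ɥ, w/; [+voice, −labial] alone would also admit /ð, ʒ, dz, ɖ, …/; and checking the remaining two-feature bundles turns up none with this extension.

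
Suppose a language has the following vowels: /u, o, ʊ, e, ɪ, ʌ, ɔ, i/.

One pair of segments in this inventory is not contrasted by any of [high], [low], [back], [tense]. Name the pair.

ɔ, ʌ

Both /ɔ/ and /ʌ/ are [−high], [−low], [+back], [−tense]. Since the list omits [labial] and [round] — which do distinguish the mid back rounded lax vowel from the mid back unrounded lax vowel — this pair collapses; all other pairs remain distinct.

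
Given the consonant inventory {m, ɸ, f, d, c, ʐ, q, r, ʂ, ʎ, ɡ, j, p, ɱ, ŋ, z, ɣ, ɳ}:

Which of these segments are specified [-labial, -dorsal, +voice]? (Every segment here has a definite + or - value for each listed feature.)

d, ʐ, r, z, ɳ

Eliminate segments failing any feature: /m, ɸ, f, p, ɱ/ are [+labial]; /c, q, ʎ, ɡ, j, ŋ, ɣ/ are [+dorsal]; /ʂ/ is [-voice]. The remaining /d, ʐ, r, z, ɳ/ satisfy [-labial], [-dorsal], [+voice].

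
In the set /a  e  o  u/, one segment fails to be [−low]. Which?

/u, o, e/ are all [−low]; /a/ (low unrounded vowel) is [+low].

a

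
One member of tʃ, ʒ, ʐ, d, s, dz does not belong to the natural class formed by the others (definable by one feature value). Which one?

d

[strident] groups all but one: /ʒ, ʐ, s, dz, tʃ/ share [+strident] while /d/ (voiced alveolar stop) alone is [-strident]. Removing any other segment would not leave a single-feature class that excludes it.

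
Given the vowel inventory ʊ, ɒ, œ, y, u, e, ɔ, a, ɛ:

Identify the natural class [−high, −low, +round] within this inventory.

Eliminate segments failing any feature: /ʊ, y, u/ are [+high]; /ɒ, a/ are [+low]; /e, ɛ/ are [−round]. The remaining /œ, ɔ/ satisfy [−high], [−low], [+round].

œ, ɔ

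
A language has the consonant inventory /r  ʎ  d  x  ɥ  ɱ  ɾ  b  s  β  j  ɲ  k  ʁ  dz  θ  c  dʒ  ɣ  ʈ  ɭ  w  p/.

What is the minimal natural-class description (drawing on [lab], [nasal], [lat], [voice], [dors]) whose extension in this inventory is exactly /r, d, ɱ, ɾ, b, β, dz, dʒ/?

[+voice, −lat, −dors]

Every target segment is [+voice], [−lateral], [−dorsal]; each remaining inventory member fails at least one of these. Each conjunct is needed — [−lateral, −dorsal] alone would also admit /s, θ, ʈ, p/; [+voice, −dorsal] alone would also admit /ɭ/; [+voice, −lateral] alone would also admit /ɥ, j, ɲ, ʁ, …/ — and no other combination of two listed features has exactly this extension, so three is the minimum.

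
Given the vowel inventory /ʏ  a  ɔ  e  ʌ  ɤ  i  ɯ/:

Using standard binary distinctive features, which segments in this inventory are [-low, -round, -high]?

Eliminate segments failing any feature: /ʏ, ɔ/ are [+round]; /a/ is [+low]; /i, ɯ/ are [+high]. The remaining /e, ʌ, ɤ/ satisfy [-low], [-round], [-high].

e, ʌ, ɤ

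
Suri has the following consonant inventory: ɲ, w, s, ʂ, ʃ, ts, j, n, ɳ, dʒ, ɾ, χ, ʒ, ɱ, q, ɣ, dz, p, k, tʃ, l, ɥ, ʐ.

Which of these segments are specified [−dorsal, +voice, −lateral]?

n, ɳ, dʒ, ɾ, ʒ, ɱ, dz, ʐ

Eliminate segments failing any feature: /ɲ, w, j, χ, q, ɣ, k, ɥ/ are [+dorsal]; /s, ʂ, ʃ, ts, p, tʃ/ are [−voice]; /l/ is [+lateral]. The remaining /n, ɳ, dʒ, ɾ, ʒ, ɱ, dz, ʐ/ satisfy [−dorsal], [+voice], [−lateral].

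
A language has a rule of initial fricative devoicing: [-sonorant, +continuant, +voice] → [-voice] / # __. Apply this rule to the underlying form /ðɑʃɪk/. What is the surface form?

[θɑʃɪk]

Only the initial segment /ð/ is both word-initial and matches the structural description. It is a voiced dental fricative, so [-sonorant, +continuant, +voice] holds; changing it to [-voice] with all other features held fixed yields /θ/ (voiceless dental fricative). No other segment meets both the structural description and the environment, so the output is [θɑʃɪk].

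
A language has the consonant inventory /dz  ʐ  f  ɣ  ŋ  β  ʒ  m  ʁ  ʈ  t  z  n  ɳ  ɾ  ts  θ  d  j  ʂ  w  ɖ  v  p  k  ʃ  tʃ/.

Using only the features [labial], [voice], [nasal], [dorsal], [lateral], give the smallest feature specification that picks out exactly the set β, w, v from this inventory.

[+voice, -nasal, +labial]

Every target segment is [+voice], [-nasal], [+labial]; each remaining inventory member fails at least one of these. Each conjunct is needed — [-nasal, +labial] alone would also admit /f, p/; [+voice, +labial] alone would also admit /m/; [+voice, -nasal] alone would also admit /dz, ʐ, ɣ, ʒ, …/ — and no other combination of two listed features has exactly this extension, so three is the minimum.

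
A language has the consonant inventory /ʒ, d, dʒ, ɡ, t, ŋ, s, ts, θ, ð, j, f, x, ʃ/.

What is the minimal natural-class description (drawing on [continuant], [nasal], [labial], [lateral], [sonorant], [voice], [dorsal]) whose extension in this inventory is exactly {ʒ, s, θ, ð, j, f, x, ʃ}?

The target set is precisely the extension of [+continuant] in this inventory.

[+continuant]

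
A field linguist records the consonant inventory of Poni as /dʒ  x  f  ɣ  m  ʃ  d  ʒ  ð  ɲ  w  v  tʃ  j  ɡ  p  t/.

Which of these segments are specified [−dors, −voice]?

f, ʃ, tʃ, p, t

Eliminate segments failing any feature: /dʒ, m, d, ʒ, ð, v/ are [+voice]; /x, ɣ, ɲ, w, j, ɡ/ are [+dorsal]. The remaining /f, ʃ, tʃ, p, t/ satisfy [−dorsal], [−voice].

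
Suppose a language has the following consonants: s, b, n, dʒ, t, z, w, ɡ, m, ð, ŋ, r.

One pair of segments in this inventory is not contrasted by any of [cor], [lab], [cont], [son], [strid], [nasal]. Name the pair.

z, s

/z/ (voiced alveolar fricative) and /s/ (voiceless alveolar fricative) are both [+coronal], [-labial], [+continuant], [-sonorant], [+strident], [-nasal], so none of the listed features separates them. (They do differ in [voice], which is not among the given features.) Every other pair in the inventory differs on at least one listed feature.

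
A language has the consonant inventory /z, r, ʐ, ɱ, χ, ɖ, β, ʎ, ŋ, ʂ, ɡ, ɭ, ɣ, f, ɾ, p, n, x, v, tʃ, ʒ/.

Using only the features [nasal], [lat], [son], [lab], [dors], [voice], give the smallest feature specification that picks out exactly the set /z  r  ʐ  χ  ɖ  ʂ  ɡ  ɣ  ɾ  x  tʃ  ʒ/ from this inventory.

[−nasal, −lat, −lab]

The class [−nasal], [−lateral], [−labial] has exactly /z, r, ʐ, χ, ɖ, ʂ, ɡ, ɣ, ɾ, x, tʃ, ʒ/ as its extension in this inventory. No smaller conjunction from the listed features achieves this: [−lateral, −labial] alone would also admit /ŋ, n/; [−nasal, −labial] alone would also admit /ʎ, ɭ/; [−nasal, −lateral] alone would also admit /β, f, p, v/; and checking the remaining two-feature bundles turns up none with this extension.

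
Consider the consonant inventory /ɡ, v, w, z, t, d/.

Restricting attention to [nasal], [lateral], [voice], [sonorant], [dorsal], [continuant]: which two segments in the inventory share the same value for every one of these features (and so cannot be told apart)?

/v/ (voiced labiodental fricative) and /z/ (voiced alveolar fricative) are both [-nasal], [-lateral], [+voice], [-sonorant], [-dorsal], [+continuant], so none of the listed features separates them. (They do differ in [labial] and [coronal], which are not among the given features.) Every other pair in the inventory differs on at least one listed feature.

v, z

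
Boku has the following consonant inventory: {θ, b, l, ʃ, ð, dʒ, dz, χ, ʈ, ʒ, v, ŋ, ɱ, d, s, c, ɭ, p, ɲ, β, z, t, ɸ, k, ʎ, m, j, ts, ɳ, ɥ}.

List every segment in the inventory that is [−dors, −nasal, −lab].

Checking each segment against [−dorsal], [−nasal], [−labial]: /θ/ (voiceless dental fricative), /l/ (alveolar lateral approximant), /ʃ/ (voiceless postalveolar fricative), /ð/ (voiced dental fricative), /dʒ/ (voiced postalveolar affricate), /dz/ (voiced alveolar affricate), among others, satisfy every feature; every other segment in the inventory fails at least one.

θ, l, ʃ, ð, dʒ, dz, ʈ, ʒ, d, s, ɭ, z, t, ts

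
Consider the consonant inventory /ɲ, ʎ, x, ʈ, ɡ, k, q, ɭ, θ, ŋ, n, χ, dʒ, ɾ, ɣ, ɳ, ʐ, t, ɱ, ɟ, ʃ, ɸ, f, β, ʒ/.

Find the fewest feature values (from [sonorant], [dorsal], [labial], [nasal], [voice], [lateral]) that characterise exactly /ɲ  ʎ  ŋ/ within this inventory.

[+sonorant, +dorsal]

/ɲ, ʎ, ŋ/ are all [+sonorant], [+dorsal], and no other segment in the inventory matches both values. Dropping any one of them over-generates: [+dorsal] alone would also admit /x, ɡ, k, q, …/; [+sonorant] alone would also admit /ɭ, n, ɾ, ɳ, …/. No other single listed feature picks out exactly this set either, so fewer than two features will not do.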